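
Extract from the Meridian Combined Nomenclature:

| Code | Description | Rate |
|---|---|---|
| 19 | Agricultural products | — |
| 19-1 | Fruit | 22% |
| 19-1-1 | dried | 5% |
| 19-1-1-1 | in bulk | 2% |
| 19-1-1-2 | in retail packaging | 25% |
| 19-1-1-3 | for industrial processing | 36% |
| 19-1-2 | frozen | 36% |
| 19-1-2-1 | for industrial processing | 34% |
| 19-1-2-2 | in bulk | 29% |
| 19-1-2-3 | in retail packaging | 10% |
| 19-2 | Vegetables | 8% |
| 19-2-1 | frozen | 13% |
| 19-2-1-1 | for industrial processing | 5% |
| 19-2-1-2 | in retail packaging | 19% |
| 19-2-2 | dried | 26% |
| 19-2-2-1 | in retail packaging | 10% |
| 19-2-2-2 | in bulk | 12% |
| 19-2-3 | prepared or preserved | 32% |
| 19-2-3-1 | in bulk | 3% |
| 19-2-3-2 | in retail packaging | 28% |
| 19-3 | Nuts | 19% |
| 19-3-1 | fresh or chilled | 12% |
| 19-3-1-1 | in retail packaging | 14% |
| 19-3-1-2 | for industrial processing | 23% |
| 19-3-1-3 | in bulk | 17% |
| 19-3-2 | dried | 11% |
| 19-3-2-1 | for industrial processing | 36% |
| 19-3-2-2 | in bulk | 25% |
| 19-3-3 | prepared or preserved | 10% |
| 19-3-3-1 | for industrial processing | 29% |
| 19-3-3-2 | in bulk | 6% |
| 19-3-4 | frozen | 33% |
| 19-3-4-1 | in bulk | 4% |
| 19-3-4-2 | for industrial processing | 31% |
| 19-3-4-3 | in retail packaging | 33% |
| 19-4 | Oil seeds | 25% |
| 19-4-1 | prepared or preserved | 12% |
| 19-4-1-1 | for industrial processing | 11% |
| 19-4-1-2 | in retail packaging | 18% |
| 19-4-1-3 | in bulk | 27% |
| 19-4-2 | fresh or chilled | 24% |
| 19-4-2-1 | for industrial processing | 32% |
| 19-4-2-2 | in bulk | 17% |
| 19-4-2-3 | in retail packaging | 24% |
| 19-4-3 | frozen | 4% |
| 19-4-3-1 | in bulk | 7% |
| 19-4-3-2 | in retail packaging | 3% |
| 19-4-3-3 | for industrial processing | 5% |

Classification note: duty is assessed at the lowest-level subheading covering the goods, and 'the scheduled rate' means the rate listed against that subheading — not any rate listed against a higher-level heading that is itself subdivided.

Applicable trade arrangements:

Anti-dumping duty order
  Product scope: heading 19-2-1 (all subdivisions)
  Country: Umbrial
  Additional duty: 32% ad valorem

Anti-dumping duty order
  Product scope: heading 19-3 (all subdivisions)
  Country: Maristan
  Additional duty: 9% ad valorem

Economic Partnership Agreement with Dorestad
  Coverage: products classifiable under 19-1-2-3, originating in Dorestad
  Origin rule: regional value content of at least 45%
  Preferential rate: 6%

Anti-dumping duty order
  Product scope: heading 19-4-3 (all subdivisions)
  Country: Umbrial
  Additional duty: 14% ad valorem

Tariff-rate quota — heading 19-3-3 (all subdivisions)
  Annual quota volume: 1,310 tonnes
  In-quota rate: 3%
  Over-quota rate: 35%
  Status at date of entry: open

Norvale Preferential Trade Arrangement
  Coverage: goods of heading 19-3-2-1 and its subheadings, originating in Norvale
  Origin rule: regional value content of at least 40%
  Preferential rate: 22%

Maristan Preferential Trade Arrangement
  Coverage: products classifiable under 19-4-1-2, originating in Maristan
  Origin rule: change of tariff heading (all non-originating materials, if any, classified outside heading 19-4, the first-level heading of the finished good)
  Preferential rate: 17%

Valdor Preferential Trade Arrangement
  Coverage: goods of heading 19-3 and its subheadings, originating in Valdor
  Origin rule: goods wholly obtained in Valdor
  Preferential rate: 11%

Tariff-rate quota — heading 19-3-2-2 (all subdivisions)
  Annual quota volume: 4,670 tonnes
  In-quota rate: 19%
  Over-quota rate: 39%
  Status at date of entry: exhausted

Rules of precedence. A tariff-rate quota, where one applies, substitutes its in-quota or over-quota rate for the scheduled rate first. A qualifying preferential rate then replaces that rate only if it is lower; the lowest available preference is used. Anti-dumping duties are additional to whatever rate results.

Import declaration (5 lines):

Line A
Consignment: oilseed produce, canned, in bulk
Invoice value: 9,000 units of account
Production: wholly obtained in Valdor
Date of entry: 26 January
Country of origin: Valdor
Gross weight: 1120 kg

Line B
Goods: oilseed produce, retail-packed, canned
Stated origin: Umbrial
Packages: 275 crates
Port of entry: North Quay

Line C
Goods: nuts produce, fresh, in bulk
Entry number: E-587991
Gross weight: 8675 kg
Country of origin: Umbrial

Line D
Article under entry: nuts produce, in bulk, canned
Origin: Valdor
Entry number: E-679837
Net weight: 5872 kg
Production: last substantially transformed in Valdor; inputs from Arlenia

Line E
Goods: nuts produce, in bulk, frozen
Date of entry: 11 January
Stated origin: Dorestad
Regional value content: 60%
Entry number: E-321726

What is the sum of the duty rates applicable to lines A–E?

69%

Line A: oilseed → 19-4; canned → 19-4-1; in bulk → 19-4-1-3. Scheduled 27%. Valdor agreement on 19-3: 19-4-1-3 not covered. → 27%.
Line B: oilseed → 19-4; canned → 19-4-1; retail-packed → 19-4-1-2. Scheduled 18%. No special measure applies. → 18%.
Line C: nuts → 19-3; fresh → 19-3-1; in bulk → 19-3-1-3. Scheduled 17%. No special measure applies. → 17%.
Line D: nuts → 19-3; canned → 19-3-3; in bulk → 19-3-3-2. Scheduled 6%. quota on 19-3-3 open → in-quota 3%; Valdor agreement on 19-3: not wholly obtained. → 3%.
Line E: nuts → 19-3; frozen → 19-3-4; in bulk → 19-3-4-1. Scheduled 4%. Dorestad agreement on 19-1-2-3: 19-3-4-1 not covered. → 4%.
Sum: 27% + 18% + 17% + 3% + 4% = 69%.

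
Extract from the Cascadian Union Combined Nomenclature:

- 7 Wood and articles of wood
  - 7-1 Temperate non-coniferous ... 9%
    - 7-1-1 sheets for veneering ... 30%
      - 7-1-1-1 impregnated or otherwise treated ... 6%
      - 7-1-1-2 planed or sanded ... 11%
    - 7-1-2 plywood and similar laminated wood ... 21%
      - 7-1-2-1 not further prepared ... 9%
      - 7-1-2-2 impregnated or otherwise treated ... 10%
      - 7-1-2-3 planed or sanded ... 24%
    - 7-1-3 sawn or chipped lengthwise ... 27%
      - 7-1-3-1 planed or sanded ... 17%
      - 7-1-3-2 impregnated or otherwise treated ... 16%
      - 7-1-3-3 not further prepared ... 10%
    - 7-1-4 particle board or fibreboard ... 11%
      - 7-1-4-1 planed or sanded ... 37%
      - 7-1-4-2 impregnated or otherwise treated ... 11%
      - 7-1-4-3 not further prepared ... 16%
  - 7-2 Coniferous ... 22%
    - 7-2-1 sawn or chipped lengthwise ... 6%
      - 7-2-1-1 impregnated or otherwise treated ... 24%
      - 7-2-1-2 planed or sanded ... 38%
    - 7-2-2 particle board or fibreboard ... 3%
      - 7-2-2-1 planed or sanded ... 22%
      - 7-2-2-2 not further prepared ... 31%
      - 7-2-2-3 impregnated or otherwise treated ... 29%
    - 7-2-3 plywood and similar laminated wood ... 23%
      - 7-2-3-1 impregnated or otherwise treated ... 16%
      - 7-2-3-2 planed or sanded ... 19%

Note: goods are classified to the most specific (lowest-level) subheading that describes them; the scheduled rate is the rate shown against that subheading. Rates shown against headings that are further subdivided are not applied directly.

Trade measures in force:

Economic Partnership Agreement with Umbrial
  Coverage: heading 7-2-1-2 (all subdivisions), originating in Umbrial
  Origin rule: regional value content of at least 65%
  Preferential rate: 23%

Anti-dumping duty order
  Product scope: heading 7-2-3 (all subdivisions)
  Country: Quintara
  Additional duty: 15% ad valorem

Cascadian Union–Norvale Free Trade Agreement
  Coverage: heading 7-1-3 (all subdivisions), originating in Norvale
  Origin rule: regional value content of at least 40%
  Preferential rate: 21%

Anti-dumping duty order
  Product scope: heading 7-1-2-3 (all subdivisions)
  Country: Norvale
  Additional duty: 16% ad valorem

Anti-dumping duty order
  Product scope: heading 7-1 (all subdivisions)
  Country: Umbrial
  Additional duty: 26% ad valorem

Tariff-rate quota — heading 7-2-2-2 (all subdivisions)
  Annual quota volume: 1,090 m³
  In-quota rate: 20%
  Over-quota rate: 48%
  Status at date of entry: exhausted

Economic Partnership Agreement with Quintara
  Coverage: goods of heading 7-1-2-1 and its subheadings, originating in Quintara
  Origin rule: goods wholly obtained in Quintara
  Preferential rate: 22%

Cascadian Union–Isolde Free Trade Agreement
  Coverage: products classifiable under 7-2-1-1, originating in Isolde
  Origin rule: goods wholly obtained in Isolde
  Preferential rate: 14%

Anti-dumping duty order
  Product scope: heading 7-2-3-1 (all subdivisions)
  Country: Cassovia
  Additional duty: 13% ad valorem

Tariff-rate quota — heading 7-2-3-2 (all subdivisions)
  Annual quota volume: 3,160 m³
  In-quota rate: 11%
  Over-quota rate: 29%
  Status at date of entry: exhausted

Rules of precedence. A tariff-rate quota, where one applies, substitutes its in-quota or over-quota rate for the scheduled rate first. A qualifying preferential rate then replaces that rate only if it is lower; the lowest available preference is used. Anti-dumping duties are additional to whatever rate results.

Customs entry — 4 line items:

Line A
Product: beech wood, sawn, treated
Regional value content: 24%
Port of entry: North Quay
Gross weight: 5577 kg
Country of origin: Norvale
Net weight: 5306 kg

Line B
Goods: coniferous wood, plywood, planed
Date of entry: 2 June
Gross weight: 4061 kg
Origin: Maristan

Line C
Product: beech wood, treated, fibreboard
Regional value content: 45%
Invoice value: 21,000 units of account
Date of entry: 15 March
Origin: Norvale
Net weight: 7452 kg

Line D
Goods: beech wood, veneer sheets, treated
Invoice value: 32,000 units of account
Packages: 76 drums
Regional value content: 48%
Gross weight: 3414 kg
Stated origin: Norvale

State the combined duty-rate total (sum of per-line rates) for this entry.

Line A: beech → 7-1; sawn → 7-1-3; treated → 7-1-3-2. Scheduled 16%. Norvale agreement on 7-1-3: RVC < 40%. → 16%.
Line B: coniferous → 7-2; plywood → 7-2-3; planed → 7-2-3-2. Scheduled 19%. quota on 7-2-3-2 exhausted → over-quota 29%. → 29%.
Line C: beech → 7-1; fibreboard → 7-1-4; treated → 7-1-4-2. Scheduled 11%. Norvale agreement on 7-1-3: 7-1-4-2 not covered. → 11%.
Line D: beech → 7-1; veneer sheets → 7-1-1; treated → 7-1-1-1. Scheduled 6%. Norvale agreement on 7-1-3: 7-1-1-1 not covered. → 6%.
Sum: 16% + 29% + 11% + 6% = 62%.

62%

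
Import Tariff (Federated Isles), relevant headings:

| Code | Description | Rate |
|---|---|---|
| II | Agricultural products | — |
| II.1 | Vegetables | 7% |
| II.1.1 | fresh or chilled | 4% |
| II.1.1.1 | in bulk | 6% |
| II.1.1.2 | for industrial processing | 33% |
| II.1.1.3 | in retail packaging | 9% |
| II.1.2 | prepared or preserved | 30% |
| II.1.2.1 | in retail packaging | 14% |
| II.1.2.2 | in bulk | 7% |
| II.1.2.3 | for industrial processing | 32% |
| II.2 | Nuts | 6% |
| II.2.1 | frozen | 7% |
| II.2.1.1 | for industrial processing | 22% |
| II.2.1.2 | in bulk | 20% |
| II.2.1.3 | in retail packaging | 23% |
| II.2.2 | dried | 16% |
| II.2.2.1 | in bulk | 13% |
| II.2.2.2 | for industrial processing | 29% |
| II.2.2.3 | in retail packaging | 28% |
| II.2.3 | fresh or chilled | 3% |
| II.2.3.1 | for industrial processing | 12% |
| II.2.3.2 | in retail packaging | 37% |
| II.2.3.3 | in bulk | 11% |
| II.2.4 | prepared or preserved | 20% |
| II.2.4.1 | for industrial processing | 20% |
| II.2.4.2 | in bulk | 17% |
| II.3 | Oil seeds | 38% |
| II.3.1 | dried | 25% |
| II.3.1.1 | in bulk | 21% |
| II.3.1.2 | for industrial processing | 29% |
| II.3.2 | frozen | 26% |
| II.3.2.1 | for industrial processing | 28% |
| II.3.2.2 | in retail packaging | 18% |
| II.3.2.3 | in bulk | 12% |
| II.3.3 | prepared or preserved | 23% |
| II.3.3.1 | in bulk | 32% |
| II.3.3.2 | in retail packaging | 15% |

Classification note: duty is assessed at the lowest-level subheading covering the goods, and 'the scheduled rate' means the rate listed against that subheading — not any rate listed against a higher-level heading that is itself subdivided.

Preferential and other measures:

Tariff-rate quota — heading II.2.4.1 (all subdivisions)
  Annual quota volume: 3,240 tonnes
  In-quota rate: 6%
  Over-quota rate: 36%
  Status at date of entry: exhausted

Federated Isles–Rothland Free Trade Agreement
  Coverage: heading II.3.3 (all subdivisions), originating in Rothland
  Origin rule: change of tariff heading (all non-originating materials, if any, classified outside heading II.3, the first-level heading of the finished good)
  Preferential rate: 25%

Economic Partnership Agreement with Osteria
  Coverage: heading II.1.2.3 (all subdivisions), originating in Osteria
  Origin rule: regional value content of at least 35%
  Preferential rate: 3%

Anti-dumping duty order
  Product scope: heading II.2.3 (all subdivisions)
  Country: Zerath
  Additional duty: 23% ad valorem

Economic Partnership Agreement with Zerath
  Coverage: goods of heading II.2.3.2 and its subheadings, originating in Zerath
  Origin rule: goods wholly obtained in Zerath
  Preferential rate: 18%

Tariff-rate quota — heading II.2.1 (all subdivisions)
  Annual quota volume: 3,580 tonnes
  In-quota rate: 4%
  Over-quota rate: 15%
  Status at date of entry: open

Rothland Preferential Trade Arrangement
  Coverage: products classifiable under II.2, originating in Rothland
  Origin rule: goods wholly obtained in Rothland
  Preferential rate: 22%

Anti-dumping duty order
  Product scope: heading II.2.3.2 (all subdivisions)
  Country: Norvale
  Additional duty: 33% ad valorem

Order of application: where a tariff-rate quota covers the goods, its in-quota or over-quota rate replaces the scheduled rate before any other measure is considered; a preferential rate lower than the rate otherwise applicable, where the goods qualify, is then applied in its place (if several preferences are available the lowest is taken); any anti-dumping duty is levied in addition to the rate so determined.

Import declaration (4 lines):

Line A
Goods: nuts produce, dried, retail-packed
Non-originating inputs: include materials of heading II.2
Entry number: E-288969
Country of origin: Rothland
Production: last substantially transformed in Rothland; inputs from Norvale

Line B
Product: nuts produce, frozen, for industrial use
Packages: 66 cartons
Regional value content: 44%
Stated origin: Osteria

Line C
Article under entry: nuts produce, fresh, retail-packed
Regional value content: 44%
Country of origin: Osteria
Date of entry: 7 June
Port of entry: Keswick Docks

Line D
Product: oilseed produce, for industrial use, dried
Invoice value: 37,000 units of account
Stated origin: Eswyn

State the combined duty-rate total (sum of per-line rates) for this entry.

98%

Line A: nuts → II.2; dried → II.2.2; retail-packed → II.2.2.3. Scheduled 28%. Rothland agreement on II.3.3: II.2.2.3 not covered; Rothland agreement on II.2: not wholly obtained. → 28%.
Line B: nuts → II.2; frozen → II.2.1; for industrial use → II.2.1.1. Scheduled 22%. quota on II.2.1 open → in-quota 4%; Osteria agreement on II.1.2.3: II.2.1.1 not covered. → 4%.
Line C: nuts → II.2; fresh → II.2.3; retail-packed → II.2.3.2. Scheduled 37%. Osteria agreement on II.1.2.3: II.2.3.2 not covered. → 37%.
Line D: oilseed → II.3; dried → II.3.1; for industrial use → II.3.1.2. Scheduled 29%. No special measure applies. → 29%.
Sum: 28% + 4% + 37% + 29% = 98%.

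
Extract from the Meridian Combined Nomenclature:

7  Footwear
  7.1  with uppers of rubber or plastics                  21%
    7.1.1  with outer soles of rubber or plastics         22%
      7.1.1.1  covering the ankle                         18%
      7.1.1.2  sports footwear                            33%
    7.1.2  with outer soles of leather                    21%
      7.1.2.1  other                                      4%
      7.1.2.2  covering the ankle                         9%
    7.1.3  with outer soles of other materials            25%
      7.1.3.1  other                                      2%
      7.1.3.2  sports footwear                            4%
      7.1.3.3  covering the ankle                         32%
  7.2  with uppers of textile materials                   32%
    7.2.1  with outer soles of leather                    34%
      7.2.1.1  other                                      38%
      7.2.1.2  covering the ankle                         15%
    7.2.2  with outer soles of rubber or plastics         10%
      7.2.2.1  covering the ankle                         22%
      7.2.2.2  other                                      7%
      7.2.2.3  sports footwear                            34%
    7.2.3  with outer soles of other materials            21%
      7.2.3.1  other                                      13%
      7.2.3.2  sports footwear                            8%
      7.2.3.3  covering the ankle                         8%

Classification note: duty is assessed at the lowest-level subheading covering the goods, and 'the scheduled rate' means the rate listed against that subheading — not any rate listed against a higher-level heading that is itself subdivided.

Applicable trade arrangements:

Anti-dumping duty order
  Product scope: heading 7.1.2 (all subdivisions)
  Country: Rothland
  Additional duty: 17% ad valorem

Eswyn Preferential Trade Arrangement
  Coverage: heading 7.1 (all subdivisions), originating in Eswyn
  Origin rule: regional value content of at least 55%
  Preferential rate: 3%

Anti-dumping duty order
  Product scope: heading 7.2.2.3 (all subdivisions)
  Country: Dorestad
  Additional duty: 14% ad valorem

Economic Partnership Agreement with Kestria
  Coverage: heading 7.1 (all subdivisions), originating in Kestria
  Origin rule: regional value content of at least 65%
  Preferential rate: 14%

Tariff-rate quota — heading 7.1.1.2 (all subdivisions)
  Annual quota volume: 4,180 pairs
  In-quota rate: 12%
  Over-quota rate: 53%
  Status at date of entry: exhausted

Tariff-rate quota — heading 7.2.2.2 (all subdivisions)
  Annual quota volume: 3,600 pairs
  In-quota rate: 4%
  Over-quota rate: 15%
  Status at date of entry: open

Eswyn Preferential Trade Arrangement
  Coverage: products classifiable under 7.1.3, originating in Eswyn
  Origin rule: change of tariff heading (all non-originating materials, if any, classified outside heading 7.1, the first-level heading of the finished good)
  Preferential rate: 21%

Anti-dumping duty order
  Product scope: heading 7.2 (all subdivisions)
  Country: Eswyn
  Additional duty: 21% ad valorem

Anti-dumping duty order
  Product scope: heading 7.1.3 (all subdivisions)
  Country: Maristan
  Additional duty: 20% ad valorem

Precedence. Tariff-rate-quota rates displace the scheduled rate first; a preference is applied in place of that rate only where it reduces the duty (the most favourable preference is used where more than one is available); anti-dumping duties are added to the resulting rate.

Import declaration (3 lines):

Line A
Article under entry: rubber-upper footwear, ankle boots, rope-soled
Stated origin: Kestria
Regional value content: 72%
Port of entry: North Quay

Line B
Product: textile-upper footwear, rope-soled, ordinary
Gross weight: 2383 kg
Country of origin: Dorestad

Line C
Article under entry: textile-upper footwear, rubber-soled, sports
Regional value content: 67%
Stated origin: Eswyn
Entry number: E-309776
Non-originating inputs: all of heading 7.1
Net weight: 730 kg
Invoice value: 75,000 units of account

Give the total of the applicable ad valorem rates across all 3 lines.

82%

Line A: rubber-upper → 7.1; rope-soled → 7.1.3; ankle boots → 7.1.3.3. Scheduled 32%. Kestria agreement on 7.1: RVC ≥ 65% → 14% available; preferential 14%. → 14%.
Line B: textile-upper → 7.2; rope-soled → 7.2.3; ordinary → 7.2.3.1. Scheduled 13%. No special measure applies. → 13%.
Line C: textile-upper → 7.2; rubber-soled → 7.2.2; sports → 7.2.2.3. Scheduled 34%. Eswyn agreement on 7.1: 7.2.2.3 not covered; Eswyn agreement on 7.1.3: 7.2.2.3 not covered; anti-dumping (Eswyn, 7.2): +21%; total 34% + 21% = 55%. → 55%.
Sum: 14% + 13% + 55% = 82%.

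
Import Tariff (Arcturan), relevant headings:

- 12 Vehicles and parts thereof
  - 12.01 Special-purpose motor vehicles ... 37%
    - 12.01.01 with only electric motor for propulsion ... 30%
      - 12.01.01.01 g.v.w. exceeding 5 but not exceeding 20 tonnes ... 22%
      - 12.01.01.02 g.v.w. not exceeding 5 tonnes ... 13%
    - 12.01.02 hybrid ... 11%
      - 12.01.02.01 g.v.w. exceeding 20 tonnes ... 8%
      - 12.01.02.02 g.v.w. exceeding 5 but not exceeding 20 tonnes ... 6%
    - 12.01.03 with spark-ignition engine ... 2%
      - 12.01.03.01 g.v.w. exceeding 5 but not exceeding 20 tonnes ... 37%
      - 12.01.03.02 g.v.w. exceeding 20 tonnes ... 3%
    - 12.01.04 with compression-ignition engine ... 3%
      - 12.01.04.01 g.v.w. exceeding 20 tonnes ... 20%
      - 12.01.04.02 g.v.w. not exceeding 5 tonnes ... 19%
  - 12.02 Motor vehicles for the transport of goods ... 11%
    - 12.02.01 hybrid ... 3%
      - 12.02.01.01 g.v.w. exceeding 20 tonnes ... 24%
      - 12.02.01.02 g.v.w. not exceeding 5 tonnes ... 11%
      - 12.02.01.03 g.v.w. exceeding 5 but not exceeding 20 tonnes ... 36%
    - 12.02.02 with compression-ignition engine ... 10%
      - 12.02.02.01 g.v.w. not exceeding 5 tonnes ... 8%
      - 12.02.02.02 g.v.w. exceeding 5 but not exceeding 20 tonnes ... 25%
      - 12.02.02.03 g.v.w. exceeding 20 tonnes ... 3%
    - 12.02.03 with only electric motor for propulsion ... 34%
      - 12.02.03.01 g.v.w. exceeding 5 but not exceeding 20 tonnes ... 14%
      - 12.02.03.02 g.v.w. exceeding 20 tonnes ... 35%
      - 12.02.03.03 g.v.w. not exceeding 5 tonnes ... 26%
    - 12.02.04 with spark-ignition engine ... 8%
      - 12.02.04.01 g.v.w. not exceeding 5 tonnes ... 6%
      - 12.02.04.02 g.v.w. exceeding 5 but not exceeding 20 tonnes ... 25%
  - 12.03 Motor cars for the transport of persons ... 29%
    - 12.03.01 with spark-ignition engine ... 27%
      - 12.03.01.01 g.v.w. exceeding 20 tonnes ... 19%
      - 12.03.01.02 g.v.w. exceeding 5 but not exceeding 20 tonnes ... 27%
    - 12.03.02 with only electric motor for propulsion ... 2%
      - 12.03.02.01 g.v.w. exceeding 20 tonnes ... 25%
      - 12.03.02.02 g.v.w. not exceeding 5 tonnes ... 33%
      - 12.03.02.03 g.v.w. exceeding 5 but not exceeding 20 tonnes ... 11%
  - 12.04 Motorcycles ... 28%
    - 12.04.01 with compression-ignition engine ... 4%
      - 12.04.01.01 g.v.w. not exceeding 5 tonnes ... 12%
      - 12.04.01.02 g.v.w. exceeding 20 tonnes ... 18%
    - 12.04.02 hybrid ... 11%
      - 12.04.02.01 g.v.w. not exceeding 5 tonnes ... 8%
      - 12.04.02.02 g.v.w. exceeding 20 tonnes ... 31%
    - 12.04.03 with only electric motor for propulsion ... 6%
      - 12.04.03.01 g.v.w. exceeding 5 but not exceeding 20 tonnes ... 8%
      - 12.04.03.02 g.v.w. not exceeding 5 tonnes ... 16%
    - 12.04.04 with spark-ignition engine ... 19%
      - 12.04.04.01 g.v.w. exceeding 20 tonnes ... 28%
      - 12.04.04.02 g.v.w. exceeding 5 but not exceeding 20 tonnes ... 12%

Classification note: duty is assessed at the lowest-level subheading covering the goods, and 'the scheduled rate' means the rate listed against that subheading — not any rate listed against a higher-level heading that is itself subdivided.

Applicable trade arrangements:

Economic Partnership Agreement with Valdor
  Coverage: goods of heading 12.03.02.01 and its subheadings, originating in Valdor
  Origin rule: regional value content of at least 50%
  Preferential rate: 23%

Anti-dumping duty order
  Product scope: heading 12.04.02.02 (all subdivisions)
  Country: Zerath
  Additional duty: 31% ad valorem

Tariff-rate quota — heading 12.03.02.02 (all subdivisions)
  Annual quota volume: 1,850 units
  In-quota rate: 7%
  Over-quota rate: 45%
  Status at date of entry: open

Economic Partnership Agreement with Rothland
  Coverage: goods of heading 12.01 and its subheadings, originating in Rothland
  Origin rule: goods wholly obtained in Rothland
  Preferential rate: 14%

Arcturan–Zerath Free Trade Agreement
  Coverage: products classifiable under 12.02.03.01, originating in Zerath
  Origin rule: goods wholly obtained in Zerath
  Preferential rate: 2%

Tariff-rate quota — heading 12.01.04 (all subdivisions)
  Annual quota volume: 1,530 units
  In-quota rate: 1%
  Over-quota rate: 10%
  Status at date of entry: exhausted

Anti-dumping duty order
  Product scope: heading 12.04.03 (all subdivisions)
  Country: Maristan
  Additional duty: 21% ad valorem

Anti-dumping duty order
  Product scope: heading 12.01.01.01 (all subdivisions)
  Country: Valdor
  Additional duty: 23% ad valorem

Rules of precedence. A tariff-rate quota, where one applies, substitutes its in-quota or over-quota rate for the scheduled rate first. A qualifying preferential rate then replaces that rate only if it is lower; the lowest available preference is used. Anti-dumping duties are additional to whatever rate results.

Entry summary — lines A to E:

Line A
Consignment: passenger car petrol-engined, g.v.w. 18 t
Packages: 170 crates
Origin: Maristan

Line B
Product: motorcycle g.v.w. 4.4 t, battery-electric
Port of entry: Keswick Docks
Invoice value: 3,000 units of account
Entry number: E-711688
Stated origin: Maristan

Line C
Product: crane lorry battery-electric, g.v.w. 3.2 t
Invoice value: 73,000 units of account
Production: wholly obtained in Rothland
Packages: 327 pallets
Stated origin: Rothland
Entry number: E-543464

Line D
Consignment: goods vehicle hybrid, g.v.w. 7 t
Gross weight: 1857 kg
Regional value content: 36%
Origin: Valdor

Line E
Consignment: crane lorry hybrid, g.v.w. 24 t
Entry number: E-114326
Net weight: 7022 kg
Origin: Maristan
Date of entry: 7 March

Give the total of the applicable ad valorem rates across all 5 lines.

121%

Line A: passenger car → 12.03; petrol-engined → 12.03.01; g.v.w. 18 t → 12.03.01.02. Scheduled 27%. No special measure applies. → 27%.
Line B: motorcycle → 12.04; battery-electric → 12.04.03; g.v.w. 4.4 t → 12.04.03.02. Scheduled 16%. anti-dumping (Maristan, 12.04.03): +21%; total 16% + 21% = 37%. → 37%.
Line C: crane lorry → 12.01; battery-electric → 12.01.01; g.v.w. 3.2 t → 12.01.01.02. Scheduled 13%. Rothland agreement on 12.01: wholly obtained → 14% available; preference 14% not lower than 13% → no reduction. → 13%.
Line D: goods vehicle → 12.02; hybrid → 12.02.01; g.v.w. 7 t → 12.02.01.03. Scheduled 36%. Valdor agreement on 12.03.02.01: 12.02.01.03 not covered. → 36%.
Line E: crane lorry → 12.01; hybrid → 12.01.02; g.v.w. 24 t → 12.01.02.01. Scheduled 8%. No special measure applies. → 8%.
Sum: 27% + 37% + 13% + 36% + 8% = 121%.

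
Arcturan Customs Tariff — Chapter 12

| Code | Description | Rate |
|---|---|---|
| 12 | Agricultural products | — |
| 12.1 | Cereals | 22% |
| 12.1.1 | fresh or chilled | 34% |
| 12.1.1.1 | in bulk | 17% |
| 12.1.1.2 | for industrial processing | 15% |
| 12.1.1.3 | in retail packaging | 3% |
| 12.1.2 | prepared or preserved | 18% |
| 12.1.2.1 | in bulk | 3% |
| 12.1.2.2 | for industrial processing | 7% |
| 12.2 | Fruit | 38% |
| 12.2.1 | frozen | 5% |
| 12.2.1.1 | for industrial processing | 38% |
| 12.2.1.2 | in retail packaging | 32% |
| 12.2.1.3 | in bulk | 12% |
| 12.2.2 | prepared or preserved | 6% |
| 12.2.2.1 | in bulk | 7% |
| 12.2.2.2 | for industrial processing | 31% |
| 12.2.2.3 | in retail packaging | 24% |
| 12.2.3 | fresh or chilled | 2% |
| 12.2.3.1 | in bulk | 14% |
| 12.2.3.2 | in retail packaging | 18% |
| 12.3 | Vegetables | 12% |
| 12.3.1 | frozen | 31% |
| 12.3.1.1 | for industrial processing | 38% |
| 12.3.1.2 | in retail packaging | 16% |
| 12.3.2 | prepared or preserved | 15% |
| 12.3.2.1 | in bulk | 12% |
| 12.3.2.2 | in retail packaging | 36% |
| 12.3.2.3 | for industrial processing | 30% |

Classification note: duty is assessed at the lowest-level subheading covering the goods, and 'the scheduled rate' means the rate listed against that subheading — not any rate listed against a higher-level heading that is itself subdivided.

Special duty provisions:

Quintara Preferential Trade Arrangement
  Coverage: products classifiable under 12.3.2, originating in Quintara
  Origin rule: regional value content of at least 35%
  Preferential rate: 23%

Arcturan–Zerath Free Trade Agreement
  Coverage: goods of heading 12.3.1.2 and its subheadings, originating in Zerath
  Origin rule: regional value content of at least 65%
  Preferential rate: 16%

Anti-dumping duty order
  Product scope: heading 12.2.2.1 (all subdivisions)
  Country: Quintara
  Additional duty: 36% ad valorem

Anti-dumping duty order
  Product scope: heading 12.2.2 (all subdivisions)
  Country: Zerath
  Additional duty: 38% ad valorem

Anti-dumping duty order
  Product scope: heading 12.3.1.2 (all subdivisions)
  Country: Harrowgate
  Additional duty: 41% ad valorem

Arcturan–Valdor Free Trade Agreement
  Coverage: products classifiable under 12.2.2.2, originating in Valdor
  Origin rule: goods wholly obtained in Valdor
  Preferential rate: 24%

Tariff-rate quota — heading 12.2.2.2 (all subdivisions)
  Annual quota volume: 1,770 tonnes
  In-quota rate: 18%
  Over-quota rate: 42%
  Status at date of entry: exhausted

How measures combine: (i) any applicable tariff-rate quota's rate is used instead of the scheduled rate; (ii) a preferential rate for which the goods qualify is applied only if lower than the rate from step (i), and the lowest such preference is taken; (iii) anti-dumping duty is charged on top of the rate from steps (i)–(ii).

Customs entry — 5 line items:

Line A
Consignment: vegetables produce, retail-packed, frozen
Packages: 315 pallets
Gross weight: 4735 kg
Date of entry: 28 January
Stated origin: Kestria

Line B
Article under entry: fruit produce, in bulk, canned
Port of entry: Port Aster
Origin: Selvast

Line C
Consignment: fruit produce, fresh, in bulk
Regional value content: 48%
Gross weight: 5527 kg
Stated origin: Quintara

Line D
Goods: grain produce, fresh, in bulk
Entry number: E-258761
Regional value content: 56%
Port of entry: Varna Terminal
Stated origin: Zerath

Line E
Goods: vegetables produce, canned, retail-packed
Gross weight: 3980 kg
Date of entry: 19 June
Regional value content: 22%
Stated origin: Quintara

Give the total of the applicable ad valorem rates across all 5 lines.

Line A: vegetables → 12.3; frozen → 12.3.1; retail-packed → 12.3.1.2. Scheduled 16%. No special measure applies. → 16%.
Line B: fruit → 12.2; canned → 12.2.2; in bulk → 12.2.2.1. Scheduled 7%. No special measure applies. → 7%.
Line C: fruit → 12.2; fresh → 12.2.3; in bulk → 12.2.3.1. Scheduled 14%. Quintara agreement on 12.3.2: 12.2.3.1 not covered. → 14%.
Line D: grain → 12.1; fresh → 12.1.1; in bulk → 12.1.1.1. Scheduled 17%. Zerath agreement on 12.3.1.2: 12.1.1.1 not covered. → 17%.
Line E: vegetables → 12.3; canned → 12.3.2; retail-packed → 12.3.2.2. Scheduled 36%. Quintara agreement on 12.3.2: RVC < 35%. → 36%.
Sum: 16% + 7% + 14% + 17% + 36% = 90%.

90%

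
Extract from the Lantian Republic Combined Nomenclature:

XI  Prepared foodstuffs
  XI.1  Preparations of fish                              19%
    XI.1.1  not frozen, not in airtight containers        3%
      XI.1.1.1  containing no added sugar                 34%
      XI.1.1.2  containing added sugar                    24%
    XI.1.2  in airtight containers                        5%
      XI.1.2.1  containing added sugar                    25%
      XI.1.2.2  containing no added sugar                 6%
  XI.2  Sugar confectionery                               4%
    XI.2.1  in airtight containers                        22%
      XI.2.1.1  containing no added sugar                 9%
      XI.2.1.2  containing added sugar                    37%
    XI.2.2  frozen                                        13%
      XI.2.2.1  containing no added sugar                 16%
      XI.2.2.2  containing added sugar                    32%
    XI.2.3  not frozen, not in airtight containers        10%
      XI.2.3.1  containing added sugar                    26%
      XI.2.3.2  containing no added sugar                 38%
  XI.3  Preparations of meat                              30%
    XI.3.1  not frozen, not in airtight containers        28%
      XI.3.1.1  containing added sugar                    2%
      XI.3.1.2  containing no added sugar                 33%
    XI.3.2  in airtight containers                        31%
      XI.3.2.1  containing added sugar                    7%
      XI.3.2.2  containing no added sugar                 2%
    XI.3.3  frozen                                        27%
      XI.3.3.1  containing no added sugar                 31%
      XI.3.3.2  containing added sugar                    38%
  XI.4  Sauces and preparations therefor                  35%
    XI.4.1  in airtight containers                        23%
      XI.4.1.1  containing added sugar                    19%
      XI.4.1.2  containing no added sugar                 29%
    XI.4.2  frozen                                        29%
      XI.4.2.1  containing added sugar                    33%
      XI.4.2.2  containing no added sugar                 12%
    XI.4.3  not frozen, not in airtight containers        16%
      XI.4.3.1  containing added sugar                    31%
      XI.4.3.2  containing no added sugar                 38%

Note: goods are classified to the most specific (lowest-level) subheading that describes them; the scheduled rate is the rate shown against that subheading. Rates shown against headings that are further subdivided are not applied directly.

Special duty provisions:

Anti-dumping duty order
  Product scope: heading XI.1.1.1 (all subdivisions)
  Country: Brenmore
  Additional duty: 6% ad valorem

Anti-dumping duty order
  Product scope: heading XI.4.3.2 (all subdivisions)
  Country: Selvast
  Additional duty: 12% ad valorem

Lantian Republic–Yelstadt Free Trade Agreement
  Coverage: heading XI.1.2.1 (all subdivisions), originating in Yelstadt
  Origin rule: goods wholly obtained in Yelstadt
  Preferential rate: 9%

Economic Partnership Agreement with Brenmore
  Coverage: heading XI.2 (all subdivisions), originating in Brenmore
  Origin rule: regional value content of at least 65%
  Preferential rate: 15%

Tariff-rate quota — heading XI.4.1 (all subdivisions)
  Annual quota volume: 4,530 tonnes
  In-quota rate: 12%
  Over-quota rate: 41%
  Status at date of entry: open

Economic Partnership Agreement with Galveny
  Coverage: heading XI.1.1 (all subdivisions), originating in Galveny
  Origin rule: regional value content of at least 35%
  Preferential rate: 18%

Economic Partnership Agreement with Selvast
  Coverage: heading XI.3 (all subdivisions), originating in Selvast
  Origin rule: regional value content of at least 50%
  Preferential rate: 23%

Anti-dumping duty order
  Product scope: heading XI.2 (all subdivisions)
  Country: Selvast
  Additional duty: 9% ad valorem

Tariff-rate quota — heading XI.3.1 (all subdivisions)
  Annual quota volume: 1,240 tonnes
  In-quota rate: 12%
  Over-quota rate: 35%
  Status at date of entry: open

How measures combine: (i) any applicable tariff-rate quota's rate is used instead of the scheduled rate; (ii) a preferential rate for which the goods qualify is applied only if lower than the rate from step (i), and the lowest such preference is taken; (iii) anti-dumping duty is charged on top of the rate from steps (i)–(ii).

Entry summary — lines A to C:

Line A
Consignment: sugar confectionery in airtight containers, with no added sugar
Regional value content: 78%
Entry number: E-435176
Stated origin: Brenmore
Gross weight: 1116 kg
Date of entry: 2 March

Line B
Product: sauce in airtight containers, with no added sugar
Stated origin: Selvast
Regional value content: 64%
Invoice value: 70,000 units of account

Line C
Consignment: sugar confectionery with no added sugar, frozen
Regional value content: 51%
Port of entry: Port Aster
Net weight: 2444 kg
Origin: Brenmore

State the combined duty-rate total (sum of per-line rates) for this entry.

Line A: sugar confectionery → XI.2; in airtight containers → XI.2.1; with no added sugar → XI.2.1.1. Scheduled 9%. Brenmore agreement on XI.2: RVC ≥ 65% → 15% available; preference 15% not lower than 9% → no reduction. → 9%.
Line B: sauce → XI.4; in airtight containers → XI.4.1; with no added sugar → XI.4.1.2. Scheduled 29%. quota on XI.4.1 open → in-quota 12%; Selvast agreement on XI.3: XI.4.1.2 not covered. → 12%.
Line C: sugar confectionery → XI.2; frozen → XI.2.2; with no added sugar → XI.2.2.1. Scheduled 16%. Brenmore agreement on XI.2: RVC < 65%. → 16%.
Sum: 9% + 12% + 16% = 37%.

37%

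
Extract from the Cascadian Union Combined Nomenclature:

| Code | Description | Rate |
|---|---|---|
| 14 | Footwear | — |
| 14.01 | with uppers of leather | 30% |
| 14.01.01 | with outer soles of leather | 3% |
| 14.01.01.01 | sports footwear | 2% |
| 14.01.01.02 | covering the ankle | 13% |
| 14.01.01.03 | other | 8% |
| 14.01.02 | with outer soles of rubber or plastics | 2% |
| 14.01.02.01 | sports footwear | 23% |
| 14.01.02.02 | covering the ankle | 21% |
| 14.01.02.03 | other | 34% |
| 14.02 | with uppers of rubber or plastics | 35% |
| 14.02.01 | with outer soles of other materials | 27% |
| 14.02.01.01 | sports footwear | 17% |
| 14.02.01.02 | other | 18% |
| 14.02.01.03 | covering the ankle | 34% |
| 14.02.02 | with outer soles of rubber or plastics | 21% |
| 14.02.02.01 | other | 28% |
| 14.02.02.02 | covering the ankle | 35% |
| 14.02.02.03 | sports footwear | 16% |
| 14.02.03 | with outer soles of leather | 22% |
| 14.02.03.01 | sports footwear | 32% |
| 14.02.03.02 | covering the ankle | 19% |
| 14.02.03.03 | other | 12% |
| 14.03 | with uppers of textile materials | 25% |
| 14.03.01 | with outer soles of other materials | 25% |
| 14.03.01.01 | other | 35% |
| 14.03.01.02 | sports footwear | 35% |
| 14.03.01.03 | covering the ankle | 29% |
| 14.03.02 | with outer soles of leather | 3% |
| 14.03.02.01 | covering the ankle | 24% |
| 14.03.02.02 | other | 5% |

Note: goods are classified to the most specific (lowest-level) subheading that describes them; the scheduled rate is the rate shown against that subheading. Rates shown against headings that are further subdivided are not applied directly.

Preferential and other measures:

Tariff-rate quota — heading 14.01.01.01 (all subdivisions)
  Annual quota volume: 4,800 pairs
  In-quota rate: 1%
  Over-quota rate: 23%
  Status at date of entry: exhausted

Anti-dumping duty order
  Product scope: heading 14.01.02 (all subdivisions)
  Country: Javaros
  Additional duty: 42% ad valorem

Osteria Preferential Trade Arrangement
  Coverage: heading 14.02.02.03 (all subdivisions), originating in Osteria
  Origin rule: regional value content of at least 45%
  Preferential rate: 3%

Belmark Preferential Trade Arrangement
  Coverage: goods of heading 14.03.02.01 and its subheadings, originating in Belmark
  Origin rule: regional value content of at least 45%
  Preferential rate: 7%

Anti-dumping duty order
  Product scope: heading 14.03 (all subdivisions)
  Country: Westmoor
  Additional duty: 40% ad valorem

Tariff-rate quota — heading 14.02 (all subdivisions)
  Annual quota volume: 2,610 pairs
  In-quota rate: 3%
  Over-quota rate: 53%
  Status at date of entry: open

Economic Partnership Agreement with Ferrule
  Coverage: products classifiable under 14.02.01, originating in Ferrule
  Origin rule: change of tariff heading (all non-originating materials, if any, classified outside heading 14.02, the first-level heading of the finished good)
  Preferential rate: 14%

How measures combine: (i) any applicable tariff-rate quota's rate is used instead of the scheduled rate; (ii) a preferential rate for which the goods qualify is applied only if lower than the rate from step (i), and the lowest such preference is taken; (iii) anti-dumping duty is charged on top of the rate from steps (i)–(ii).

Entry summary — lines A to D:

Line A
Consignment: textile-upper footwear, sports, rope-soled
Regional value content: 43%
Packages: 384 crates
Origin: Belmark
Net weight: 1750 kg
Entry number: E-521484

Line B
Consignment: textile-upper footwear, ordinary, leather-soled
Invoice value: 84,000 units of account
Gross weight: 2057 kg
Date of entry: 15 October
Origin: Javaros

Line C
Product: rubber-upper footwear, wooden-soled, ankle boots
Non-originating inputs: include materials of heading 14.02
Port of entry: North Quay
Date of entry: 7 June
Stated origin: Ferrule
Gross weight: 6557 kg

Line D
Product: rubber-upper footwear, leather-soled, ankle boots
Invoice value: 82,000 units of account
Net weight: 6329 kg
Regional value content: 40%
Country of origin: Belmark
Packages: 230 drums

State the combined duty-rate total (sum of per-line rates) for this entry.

Line A: textile-upper → 14.03; rope-soled → 14.03.01; sports → 14.03.01.02. Scheduled 35%. Belmark agreement on 14.03.02.01: 14.03.01.02 not covered. → 35%.
Line B: textile-upper → 14.03; leather-soled → 14.03.02; ordinary → 14.03.02.02. Scheduled 5%. No special measure applies. → 5%.
Line C: rubber-upper → 14.02; wooden-soled → 14.02.01; ankle boots → 14.02.01.03. Scheduled 34%. quota on 14.02 open → in-quota 3%; Ferrule agreement on 14.02.01: CTH not met. → 3%.
Line D: rubber-upper → 14.02; leather-soled → 14.02.03; ankle boots → 14.02.03.02. Scheduled 19%. quota on 14.02 open → in-quota 3%; Belmark agreement on 14.03.02.01: 14.02.03.02 not covered. → 3%.
Sum: 35% + 5% + 3% + 3% = 46%.

46%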